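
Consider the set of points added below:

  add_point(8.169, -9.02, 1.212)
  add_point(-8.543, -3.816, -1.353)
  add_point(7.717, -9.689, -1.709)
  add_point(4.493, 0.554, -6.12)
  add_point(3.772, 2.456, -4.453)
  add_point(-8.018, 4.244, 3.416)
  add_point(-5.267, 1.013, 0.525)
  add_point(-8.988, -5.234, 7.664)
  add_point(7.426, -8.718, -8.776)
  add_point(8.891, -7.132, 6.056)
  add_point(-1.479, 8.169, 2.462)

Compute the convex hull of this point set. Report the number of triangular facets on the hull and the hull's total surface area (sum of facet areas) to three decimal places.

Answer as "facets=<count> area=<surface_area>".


Extreme-point indices: [0, 1, 2, 3, 4, 5, 7, 8, 9, 10] — 10 of 11 on the boundary.

Facet areas (half cross-product norm):
  f1: (p10, p9, p7) → 134.1592
  f2: (p1, p8, p7) → 76.4932
  f3: (p2, p8, p7) → 64.1445
  f4: (p5, p10, p7) → 32.2605
  f5: (p5, p1, p7) → 39.8927
  f6: (p3, p1, p8) → 73.1653
  f7: (p3, p8, p9) → 71.3270
  f8: (p3, p5, p1) → 67.5598
  f9: (p0, p8, p9) → 10.3512
  f10: (p0, p2, p8) → 3.9722
  f11: (p0, p9, p7) → 47.3676
  f12: (p0, p2, p7) → 27.5309
  f13: (p4, p10, p9) → 78.4405
  f14: (p4, p3, p9) → 19.7576
  f15: (p4, p5, p10) → 38.8558
  f16: (p4, p3, p5) → 14.0163
Σ area = 799.294

Euler characteristic 10−24+16 = 2 ✓

facets=16 area=799.294


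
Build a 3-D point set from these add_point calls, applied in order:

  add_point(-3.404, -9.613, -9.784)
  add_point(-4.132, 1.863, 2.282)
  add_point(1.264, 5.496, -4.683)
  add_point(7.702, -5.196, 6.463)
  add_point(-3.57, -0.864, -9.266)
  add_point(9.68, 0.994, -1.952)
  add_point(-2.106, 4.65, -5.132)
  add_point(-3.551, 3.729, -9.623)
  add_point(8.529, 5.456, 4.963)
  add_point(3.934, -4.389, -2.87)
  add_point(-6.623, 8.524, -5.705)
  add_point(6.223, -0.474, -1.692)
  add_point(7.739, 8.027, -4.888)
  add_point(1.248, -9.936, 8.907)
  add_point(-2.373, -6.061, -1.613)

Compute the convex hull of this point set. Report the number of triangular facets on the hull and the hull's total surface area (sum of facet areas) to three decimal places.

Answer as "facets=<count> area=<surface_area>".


Points on the hull: [0, 1, 3, 5, 7, 8, 10, 12, 13] (9 of 15).

Facet areas (half cross-product norm):
  f1: (p12, p0, p5) → 71.8576
  f2: (p12, p8, p10) → 72.7613
  f3: (p12, p8, p5) → 31.9908
  f4: (p1, p8, p10) → 70.3374
  f5: (p1, p8, p13) → 95.3452
  f6: (p1, p0, p10) → 88.6632
  f7: (p1, p13, p0) → 117.6700
  f8: (p3, p8, p5) → 41.0083
  f9: (p3, p8, p13) → 33.9832
  f10: (p3, p0, p5) → 97.9115
  f11: (p3, p13, p0) → 80.1821
  f12: (p7, p0, p10) → 32.6920
  f13: (p7, p12, p10) → 44.7885
  f14: (p7, p12, p0) → 81.8396
Σ area = 961.031

Check V−E+F: 9 − 21 + 14 = 2.

facets=14 area=961.031


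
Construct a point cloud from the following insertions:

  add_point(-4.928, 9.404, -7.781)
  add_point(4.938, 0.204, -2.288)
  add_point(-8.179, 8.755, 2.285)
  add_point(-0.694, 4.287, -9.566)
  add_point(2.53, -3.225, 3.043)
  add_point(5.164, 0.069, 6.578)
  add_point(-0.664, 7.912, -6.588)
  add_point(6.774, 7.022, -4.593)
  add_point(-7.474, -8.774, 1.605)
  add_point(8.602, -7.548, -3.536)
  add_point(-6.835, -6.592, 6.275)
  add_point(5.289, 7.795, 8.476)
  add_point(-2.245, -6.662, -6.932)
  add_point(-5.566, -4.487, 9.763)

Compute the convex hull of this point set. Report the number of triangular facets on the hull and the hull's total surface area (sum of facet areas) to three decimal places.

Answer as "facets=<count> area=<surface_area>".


Hull vertices (11/14): indices [0, 2, 3, 5, 7, 8, 9, 10, 11, 12, 13].

Per-facet area ½‖(b−a)×(c−a)‖:
  f1: (p12, p8, p9) → 56.8720
  f2: (p12, p3, p9) → 64.7932
  f3: (p13, p11, p2) → 104.4745
  f4: (p0, p11, p2) → 78.1245
  f5: (p0, p12, p3) → 32.0494
  f6: (p0, p8, p2) → 93.0231
  f7: (p0, p12, p8) → 82.3292
  f8: (p7, p3, p9) → 68.2477
  f9: (p7, p11, p9) → 96.9884
  f10: (p7, p0, p3) → 31.9560
  f11: (p7, p0, p11) → 80.6505
  f12: (p5, p11, p9) → 34.9046
  f13: (p5, p13, p9) → 77.3850
  f14: (p5, p13, p11) → 45.5941
  f15: (p10, p8, p2) → 40.7326
  f16: (p10, p13, p2) → 32.9123
  f17: (p10, p8, p9) → 43.5989
  f18: (p10, p13, p9) → 38.1808
Σ area = 1102.817

Euler characteristic 11−27+18 = 2 ✓

facets=18 area=1102.817


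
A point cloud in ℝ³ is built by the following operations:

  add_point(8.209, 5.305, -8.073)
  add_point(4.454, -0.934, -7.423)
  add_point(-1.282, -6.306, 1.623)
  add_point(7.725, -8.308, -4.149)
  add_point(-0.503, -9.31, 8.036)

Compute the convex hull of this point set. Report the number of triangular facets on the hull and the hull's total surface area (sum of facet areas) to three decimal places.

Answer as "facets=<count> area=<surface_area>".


facets=6 area=284.610

Extreme-point indices: [0, 1, 2, 3, 4] — 5 of 5 on the boundary.

Triangle areas on the boundary:
  f1: (p4, p0, p2) → 45.1299
  f2: (p1, p0, p2) → 31.4704
  f3: (p3, p4, p2) → 36.8677
  f4: (p3, p1, p2) → 45.6519
  f5: (p3, p4, p0) → 99.1957
  f6: (p3, p1, p0) → 26.2948
Σ area = 284.610

Euler characteristic 5−9+6 = 2 ✓


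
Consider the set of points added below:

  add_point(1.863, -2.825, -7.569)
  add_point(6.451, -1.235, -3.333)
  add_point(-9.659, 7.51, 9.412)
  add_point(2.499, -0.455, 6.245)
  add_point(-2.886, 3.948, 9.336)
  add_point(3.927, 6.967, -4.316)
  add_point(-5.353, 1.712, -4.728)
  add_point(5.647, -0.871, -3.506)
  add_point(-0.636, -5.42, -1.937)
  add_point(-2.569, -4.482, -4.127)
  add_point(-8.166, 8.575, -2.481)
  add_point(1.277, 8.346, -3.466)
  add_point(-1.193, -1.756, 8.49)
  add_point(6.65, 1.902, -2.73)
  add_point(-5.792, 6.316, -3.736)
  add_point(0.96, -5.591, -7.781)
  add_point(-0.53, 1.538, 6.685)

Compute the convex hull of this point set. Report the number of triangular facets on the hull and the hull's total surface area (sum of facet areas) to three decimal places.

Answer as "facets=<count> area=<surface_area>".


facets=26 area=701.159

Extreme-point indices: [0, 1, 2, 3, 4, 5, 6, 8, 9, 10, 11, 12, 13, 14, 15] — 15 of 17 on the boundary.

Facet areas (half cross-product norm):
  f1: (p11, p10, p2) → 55.6928
  f2: (p6, p10, p2) → 45.1106
  f3: (p4, p12, p2) → 16.5904
  f4: (p4, p11, p2) → 53.7683
  f5: (p9, p12, p2) → 80.7035
  f6: (p9, p6, p2) → 50.4091
  f7: (p9, p6, p15) → 16.1737
  f8: (p0, p6, p15) → 12.6791
  f9: (p0, p1, p13) → 9.4055
  f10: (p0, p1, p15) → 8.1287
  f11: (p5, p4, p11) → 20.5158
  f12: (p5, p0, p13) → 24.6644
  f13: (p8, p1, p15) → 23.4941
  f14: (p8, p9, p15) → 7.9757
  f15: (p8, p9, p12) → 14.2911
  f16: (p14, p5, p0) → 49.8512
  f17: (p14, p6, p10) → 5.3510
  f18: (p14, p0, p6) → 16.4613
  f19: (p14, p11, p10) → 11.4716
  f20: (p14, p5, p11) → 8.3050
  f21: (p3, p8, p12) → 22.7225
  f22: (p3, p8, p1) → 38.9590
  f23: (p3, p1, p13) → 16.2072
  f24: (p3, p4, p12) → 13.5550
  f25: (p3, p5, p13) → 29.3942
  f26: (p3, p5, p4) → 49.2782
Σ area = 701.159

Euler characteristic 15−39+26 = 2 ✓


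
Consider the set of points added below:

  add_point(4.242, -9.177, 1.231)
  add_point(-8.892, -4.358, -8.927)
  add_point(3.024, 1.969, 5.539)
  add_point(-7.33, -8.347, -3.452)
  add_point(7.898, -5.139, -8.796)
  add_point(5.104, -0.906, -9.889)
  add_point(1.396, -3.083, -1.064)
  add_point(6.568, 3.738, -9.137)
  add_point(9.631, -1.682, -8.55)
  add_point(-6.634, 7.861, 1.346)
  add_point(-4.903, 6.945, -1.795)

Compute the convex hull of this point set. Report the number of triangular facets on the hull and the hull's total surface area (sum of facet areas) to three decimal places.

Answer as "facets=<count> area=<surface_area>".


facets=16 area=807.372

10 of the 11 inputs are extreme points: [0, 1, 2, 3, 4, 5, 7, 8, 9, 10].

Per-facet area ½‖(b−a)×(c−a)‖:
  f1: (p2, p0, p8) → 78.8725
  f2: (p7, p2, p8) → 47.3859
  f3: (p7, p2, p9) → 89.7423
  f4: (p4, p0, p8) → 20.2314
  f5: (p10, p9, p1) → 22.3448
  f6: (p10, p7, p1) → 95.1951
  f7: (p10, p7, p9) → 12.0381
  f8: (p3, p4, p1) → 56.4591
  f9: (p3, p4, p0) → 71.2710
  f10: (p3, p9, p1) → 55.7684
  f11: (p3, p2, p9) → 96.1120
  f12: (p3, p2, p0) → 75.1224
  f13: (p5, p7, p8) → 11.6124
  f14: (p5, p4, p8) → 8.8530
  f15: (p5, p7, p1) → 30.7634
  f16: (p5, p4, p1) → 35.5998
Σ area = 807.372

Euler characteristic 10−24+16 = 2 ✓


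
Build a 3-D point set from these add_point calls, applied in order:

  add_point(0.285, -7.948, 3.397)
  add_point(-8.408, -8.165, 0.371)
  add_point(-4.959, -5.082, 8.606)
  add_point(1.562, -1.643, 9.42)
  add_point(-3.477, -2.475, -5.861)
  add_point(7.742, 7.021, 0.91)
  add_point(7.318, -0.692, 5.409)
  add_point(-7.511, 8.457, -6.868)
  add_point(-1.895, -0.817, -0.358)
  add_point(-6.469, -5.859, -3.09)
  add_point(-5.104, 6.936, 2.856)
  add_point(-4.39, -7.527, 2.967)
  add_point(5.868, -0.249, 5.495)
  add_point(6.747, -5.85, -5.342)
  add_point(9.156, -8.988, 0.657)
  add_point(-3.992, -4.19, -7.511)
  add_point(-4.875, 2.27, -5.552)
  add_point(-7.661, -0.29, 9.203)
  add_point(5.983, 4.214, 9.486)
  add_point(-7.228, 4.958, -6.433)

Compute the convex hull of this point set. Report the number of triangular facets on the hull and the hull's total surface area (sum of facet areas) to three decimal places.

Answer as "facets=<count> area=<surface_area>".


facets=22 area=1066.477

Hull vertices (13/20): indices [0, 1, 2, 3, 5, 7, 10, 13, 14, 15, 17, 18, 19].

Triangle areas on the boundary:
  f1: (p5, p18, p14) → 71.0874
  f2: (p19, p7, p1) → 9.9375
  f3: (p19, p15, p1) → 47.7034
  f4: (p19, p15, p7) → 5.9012
  f5: (p13, p5, p14) → 51.5360
  f6: (p13, p14, p1) → 58.7300
  f7: (p13, p15, p1) → 53.3847
  f8: (p13, p5, p7) → 121.1230
  f9: (p13, p15, p7) → 66.9271
  f10: (p0, p14, p1) → 25.9492
  f11: (p0, p2, p1) → 33.4475
  f12: (p0, p2, p14) → 18.8320
  f13: (p3, p18, p14) → 50.1150
  f14: (p3, p2, p14) → 50.1784
  f15: (p17, p7, p1) → 102.1591
  f16: (p17, p2, p1) → 25.6138
  f17: (p17, p3, p18) → 30.0086
  f18: (p17, p3, p2) → 20.5188
  f19: (p10, p17, p7) → 37.8750
  f20: (p10, p17, p18) → 63.5324
  f21: (p10, p5, p7) → 65.5556
  f22: (p10, p5, p18) → 56.3609
Σ area = 1066.477

Euler: V−E+F = 13−33+22 = 2.


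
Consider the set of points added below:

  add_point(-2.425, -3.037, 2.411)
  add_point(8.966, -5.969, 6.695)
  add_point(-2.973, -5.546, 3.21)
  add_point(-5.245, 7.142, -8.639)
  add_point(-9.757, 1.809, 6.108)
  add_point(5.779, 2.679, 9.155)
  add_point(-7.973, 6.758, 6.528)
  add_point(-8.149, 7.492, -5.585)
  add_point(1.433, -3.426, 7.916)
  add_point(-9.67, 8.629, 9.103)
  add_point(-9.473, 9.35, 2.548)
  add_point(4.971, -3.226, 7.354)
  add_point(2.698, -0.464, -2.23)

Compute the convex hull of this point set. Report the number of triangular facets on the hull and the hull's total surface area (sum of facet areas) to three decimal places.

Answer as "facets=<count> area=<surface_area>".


facets=16 area=762.720

10 of the 13 inputs are extreme points: [1, 2, 3, 4, 5, 7, 8, 9, 10, 12].

Area of each hull facet:
  f1: (p9, p10, p4) → 23.4482
  f2: (p7, p10, p4) → 34.3979
  f3: (p7, p3, p10) → 10.1918
  f4: (p7, p2, p4) → 68.2156
  f5: (p7, p2, p3) → 34.8189
  f6: (p8, p9, p4) → 44.1334
  f7: (p8, p2, p4) → 35.3453
  f8: (p8, p2, p1) → 24.9675
  f9: (p5, p9, p10) → 54.6057
  f10: (p5, p3, p10) → 108.8750
  f11: (p5, p8, p1) → 29.5233
  f12: (p5, p8, p9) → 60.9486
  f13: (p12, p2, p1) → 53.3659
  f14: (p12, p2, p3) → 57.8335
  f15: (p12, p5, p1) → 53.6171
  f16: (p12, p5, p3) → 68.4320
Σ area = 762.720

Check V−E+F: 10 − 24 + 16 = 2.


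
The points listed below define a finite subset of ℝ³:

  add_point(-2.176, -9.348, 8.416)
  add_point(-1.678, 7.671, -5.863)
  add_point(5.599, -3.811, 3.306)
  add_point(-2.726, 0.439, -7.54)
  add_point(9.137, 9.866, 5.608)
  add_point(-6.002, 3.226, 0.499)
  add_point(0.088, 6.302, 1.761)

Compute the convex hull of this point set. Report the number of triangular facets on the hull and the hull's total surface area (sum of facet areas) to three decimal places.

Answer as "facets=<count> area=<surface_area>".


facets=10 area=600.146

Extreme-point indices: [0, 1, 2, 3, 4, 5, 6] — 7 of 7 on the boundary.

Triangle areas on the boundary:
  f1: (p0, p4, p5) → 132.5327
  f2: (p3, p0, p5) → 69.4827
  f3: (p1, p3, p5) → 30.6610
  f4: (p1, p3, p4) → 54.9663
  f5: (p2, p0, p4) → 62.5467
  f6: (p2, p3, p4) → 102.4534
  f7: (p2, p3, p0) → 77.1821
  f8: (p6, p4, p5) → 7.6745
  f9: (p6, p1, p5) → 26.3503
  f10: (p6, p1, p4) → 36.2960
Σ area = 600.146

Euler characteristic 7−15+10 = 2 ✓


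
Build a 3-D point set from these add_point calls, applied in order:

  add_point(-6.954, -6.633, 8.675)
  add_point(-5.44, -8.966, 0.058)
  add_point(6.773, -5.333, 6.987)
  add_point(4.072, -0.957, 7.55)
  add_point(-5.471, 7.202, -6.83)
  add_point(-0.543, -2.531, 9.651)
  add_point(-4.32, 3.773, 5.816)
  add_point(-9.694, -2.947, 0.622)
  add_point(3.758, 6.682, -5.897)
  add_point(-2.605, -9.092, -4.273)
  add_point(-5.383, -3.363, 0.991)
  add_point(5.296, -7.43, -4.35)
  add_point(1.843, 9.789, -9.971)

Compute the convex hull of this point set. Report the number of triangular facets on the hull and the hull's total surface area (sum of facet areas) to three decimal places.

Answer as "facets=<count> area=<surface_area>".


facets=20 area=909.303

Extreme-point indices: [0, 1, 2, 3, 4, 5, 6, 7, 8, 9, 11, 12] — 12 of 13 on the boundary.

Area of each hull facet:
  f1: (p1, p9, p7) → 17.5507
  f2: (p1, p9, p2) → 37.4927
  f3: (p11, p9, p2) → 46.3793
  f4: (p11, p9, p12) → 74.4373
  f5: (p4, p6, p7) → 61.4252
  f6: (p4, p6, p12) → 51.2483
  f7: (p4, p9, p7) → 70.2364
  f8: (p4, p9, p12) → 68.5168
  f9: (p0, p1, p2) → 60.7828
  f10: (p0, p6, p7) → 43.7941
  f11: (p0, p1, p7) → 30.9750
  f12: (p8, p6, p12) → 33.9315
  f13: (p8, p3, p6) → 69.0458
  f14: (p8, p3, p2) → 37.7168
  f15: (p8, p11, p2) → 82.8455
  f16: (p8, p11, p12) → 28.6425
  f17: (p5, p3, p2) → 13.3108
  f18: (p5, p0, p2) → 27.1808
  f19: (p5, p3, p6) → 22.0041
  f20: (p5, p0, p6) → 31.7861
Σ area = 909.303

Check V−E+F: 12 − 30 + 20 = 2.


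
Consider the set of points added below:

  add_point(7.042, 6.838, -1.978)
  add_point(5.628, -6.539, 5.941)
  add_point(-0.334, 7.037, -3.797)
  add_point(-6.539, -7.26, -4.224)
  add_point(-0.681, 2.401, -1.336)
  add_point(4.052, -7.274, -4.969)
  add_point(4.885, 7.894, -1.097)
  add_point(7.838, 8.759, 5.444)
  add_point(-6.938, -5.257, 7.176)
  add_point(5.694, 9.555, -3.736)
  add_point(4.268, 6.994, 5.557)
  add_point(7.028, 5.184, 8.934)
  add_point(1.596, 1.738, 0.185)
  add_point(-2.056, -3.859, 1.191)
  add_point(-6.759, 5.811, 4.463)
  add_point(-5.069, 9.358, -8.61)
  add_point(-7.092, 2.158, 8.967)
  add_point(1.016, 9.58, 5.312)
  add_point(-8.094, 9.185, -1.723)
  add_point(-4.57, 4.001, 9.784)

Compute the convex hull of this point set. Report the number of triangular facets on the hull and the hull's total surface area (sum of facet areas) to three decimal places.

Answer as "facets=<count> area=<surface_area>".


facets=22 area=1119.740

Points on the hull: [0, 1, 3, 5, 7, 8, 9, 11, 15, 16, 17, 18, 19] (13 of 20).

Per-facet area ½‖(b−a)×(c−a)‖:
  f1: (p17, p19, p18) → 51.1173
  f2: (p17, p9, p7) → 31.4458
  f3: (p1, p3, p5) → 58.4917
  f4: (p0, p9, p7) → 12.7563
  f5: (p0, p9, p5) → 21.3494
  f6: (p0, p1, p7) → 57.9969
  f7: (p0, p1, p5) → 77.8021
  f8: (p15, p3, p18) → 62.1222
  f9: (p15, p17, p18) → 42.0573
  f10: (p15, p17, p9) → 60.1008
  f11: (p15, p3, p5) → 91.0985
  f12: (p15, p9, p5) → 99.2562
  f13: (p11, p1, p7) → 26.1607
  f14: (p11, p1, p19) → 69.8388
  f15: (p11, p17, p7) → 17.3593
  f16: (p11, p17, p19) → 37.4021
  f17: (p8, p1, p19) → 62.4286
  f18: (p8, p1, p3) → 72.6907
  f19: (p8, p3, p18) → 91.6306
  f20: (p16, p8, p18) → 46.0675
  f21: (p16, p19, p18) → 20.6981
  f22: (p16, p8, p19) → 9.8687
Σ area = 1119.740

Euler characteristic 13−33+22 = 2 ✓


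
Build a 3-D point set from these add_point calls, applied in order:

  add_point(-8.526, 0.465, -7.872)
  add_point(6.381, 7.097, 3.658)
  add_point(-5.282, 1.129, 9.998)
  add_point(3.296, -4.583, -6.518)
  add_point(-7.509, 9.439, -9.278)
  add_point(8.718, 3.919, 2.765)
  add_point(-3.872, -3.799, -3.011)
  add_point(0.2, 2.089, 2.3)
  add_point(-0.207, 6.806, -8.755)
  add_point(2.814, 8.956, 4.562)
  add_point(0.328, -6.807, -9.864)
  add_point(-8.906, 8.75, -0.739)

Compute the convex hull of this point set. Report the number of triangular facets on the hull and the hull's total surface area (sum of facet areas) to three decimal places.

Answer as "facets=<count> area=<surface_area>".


facets=18 area=868.234

Hull vertices (11/12): indices [0, 1, 2, 3, 4, 5, 6, 8, 9, 10, 11].

Triangle areas on the boundary:
  f1: (p9, p2, p11) → 72.9668
  f2: (p6, p2, p10) → 24.0951
  f3: (p3, p2, p5) → 108.4606
  f4: (p3, p2, p10) → 43.7301
  f5: (p3, p8, p5) → 78.0304
  f6: (p3, p8, p10) → 30.0497
  f7: (p0, p6, p10) → 34.1828
  f8: (p0, p2, p11) → 74.4504
  f9: (p0, p6, p2) → 52.7666
  f10: (p4, p9, p11) → 53.9500
  f11: (p4, p9, p8) → 52.4882
  f12: (p4, p0, p11) → 38.4374
  f13: (p4, p8, p10) → 49.4310
  f14: (p4, p0, p10) → 45.9387
  f15: (p1, p8, p5) → 28.3747
  f16: (p1, p9, p8) → 28.3736
  f17: (p1, p2, p5) → 28.5952
  f18: (p1, p9, p2) → 23.9127
Σ area = 868.234

Check V−E+F: 11 − 27 + 18 = 2.


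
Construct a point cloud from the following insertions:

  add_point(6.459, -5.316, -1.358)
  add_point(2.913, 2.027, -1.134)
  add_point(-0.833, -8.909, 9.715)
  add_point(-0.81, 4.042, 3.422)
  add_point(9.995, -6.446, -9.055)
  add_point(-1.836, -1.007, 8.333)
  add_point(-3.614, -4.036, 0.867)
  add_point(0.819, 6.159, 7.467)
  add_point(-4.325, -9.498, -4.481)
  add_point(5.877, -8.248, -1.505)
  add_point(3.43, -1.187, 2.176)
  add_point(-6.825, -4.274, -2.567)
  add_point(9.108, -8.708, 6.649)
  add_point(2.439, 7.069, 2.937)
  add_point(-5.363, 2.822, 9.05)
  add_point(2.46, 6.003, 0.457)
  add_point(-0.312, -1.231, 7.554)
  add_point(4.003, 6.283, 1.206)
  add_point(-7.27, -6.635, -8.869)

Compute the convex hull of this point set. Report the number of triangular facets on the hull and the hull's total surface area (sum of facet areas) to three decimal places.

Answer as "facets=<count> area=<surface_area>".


facets=20 area=978.328

Extreme-point indices: [2, 4, 7, 8, 9, 11, 12, 13, 14, 15, 17, 18] — 12 of 19 on the boundary.

Area of each hull facet:
  f1: (p14, p13, p18) → 106.2869
  f2: (p15, p4, p18) → 135.4052
  f3: (p15, p13, p18) → 17.0508
  f4: (p8, p4, p18) → 45.6109
  f5: (p8, p2, p18) → 26.0178
  f6: (p11, p2, p18) → 34.2561
  f7: (p11, p14, p18) → 8.8801
  f8: (p11, p14, p2) → 79.0229
  f9: (p7, p14, p13) → 14.4419
  f10: (p7, p14, p2) → 44.9305
  f11: (p17, p15, p4) → 15.0979
  f12: (p17, p15, p13) → 2.0916
  f13: (p17, p7, p13) → 3.6046
  f14: (p12, p8, p2) → 75.9939
  f15: (p12, p17, p4) → 120.0190
  f16: (p12, p7, p2) → 78.6279
  f17: (p12, p17, p7) → 57.9916
  f18: (p9, p8, p4) → 45.7308
  f19: (p9, p12, p4) → 29.7751
  f20: (p9, p12, p8) → 37.4923
Σ area = 978.328

Euler characteristic 12−30+20 = 2 ✓


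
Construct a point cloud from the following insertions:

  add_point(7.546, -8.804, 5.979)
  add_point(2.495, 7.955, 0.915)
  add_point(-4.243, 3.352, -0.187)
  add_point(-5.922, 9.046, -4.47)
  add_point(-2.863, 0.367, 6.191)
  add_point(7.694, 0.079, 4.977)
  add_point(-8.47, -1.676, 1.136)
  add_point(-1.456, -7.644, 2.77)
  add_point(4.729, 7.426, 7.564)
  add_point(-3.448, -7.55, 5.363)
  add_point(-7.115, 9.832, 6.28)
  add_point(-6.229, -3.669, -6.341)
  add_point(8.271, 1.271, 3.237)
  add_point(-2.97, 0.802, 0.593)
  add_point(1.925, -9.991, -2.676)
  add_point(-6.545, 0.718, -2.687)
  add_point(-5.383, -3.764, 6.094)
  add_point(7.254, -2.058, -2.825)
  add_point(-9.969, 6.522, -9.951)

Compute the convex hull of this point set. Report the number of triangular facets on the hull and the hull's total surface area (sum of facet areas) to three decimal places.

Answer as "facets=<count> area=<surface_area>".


14 of the 19 inputs are extreme points: [0, 1, 3, 5, 6, 8, 9, 10, 11, 12, 14, 16, 17, 18].

Triangle areas on the boundary:
  f1: (p17, p14, p18) → 97.4024
  f2: (p17, p0, p12) → 35.5014
  f3: (p17, p0, p14) → 45.8477
  f4: (p1, p17, p18) → 97.0729
  f5: (p1, p17, p12) → 31.9039
  f6: (p6, p10, p18) → 86.1337
  f7: (p5, p0, p12) → 7.5499
  f8: (p3, p10, p18) → 27.6755
  f9: (p3, p1, p18) → 20.2109
  f10: (p3, p1, p10) → 49.1782
  f11: (p11, p14, p18) → 31.5956
  f12: (p11, p6, p18) → 46.0731
  f13: (p9, p0, p14) → 47.2898
  f14: (p9, p11, p14) → 52.5269
  f15: (p9, p11, p6) → 35.2171
  f16: (p8, p1, p10) → 38.7091
  f17: (p8, p5, p0) → 20.4908
  f18: (p8, p1, p12) → 27.8920
  f19: (p8, p5, p12) → 9.0228
  f20: (p16, p9, p0) → 20.1997
  f21: (p16, p8, p0) → 98.3860
  f22: (p16, p8, p10) → 78.9722
  f23: (p16, p6, p10) → 39.2157
  f24: (p16, p9, p6) → 12.3581
Σ area = 1056.425

Check V−E+F: 14 − 36 + 24 = 2.

facets=24 area=1056.425


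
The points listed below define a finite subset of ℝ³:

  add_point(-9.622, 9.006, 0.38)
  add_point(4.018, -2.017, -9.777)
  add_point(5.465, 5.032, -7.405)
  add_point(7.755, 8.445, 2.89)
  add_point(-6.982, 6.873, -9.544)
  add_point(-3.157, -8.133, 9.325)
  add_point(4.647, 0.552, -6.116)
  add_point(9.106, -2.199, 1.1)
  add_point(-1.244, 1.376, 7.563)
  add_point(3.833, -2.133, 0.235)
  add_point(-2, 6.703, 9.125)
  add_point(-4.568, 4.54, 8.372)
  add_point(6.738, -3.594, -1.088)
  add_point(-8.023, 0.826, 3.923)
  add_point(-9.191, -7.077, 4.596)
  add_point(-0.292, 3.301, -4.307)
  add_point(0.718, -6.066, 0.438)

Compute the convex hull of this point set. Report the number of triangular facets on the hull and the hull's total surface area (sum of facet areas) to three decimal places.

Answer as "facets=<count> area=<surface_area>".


Hull vertices (12/17): indices [0, 1, 2, 3, 4, 5, 7, 10, 11, 12, 14, 16].

Facet areas (half cross-product norm):
  f1: (p2, p1, p7) → 42.6138
  f2: (p16, p14, p5) → 36.9161
  f3: (p16, p14, p1) → 47.5699
  f4: (p3, p5, p7) → 85.0721
  f5: (p3, p10, p5) → 84.9796
  f6: (p3, p2, p7) → 54.4762
  f7: (p3, p10, p0) → 68.7792
  f8: (p4, p2, p1) → 48.0866
  f9: (p4, p14, p0) → 87.1623
  f10: (p4, p14, p1) → 132.8737
  f11: (p4, p3, p0) → 91.4517
  f12: (p4, p3, p2) → 67.1917
  f13: (p11, p10, p5) → 18.7328
  f14: (p11, p14, p5) → 47.6832
  f15: (p11, p10, p0) → 17.3758
  f16: (p11, p14, p0) → 68.2870
  f17: (p12, p1, p7) → 11.3250
  f18: (p12, p16, p1) → 30.8801
  f19: (p12, p5, p7) → 26.2295
  f20: (p12, p16, p5) → 25.6255
Σ area = 1093.312

Euler: V−E+F = 12−30+20 = 2.

facets=20 area=1093.312


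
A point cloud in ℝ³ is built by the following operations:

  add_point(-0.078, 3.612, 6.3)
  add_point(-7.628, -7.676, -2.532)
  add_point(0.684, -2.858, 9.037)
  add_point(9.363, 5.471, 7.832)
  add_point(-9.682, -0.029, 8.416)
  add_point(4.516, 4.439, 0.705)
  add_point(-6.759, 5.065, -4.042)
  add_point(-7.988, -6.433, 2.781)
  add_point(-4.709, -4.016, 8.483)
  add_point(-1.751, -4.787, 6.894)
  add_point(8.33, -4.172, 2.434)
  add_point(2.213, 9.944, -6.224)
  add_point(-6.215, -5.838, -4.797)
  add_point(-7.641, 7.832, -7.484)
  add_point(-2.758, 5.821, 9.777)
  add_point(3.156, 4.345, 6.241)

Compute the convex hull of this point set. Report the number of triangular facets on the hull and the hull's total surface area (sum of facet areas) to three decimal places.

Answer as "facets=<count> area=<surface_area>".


Hull vertices (12/16): indices [1, 2, 3, 4, 7, 8, 9, 10, 11, 12, 13, 14].

Area of each hull facet:
  f1: (p13, p1, p4) → 105.1582
  f2: (p14, p13, p4) → 79.5321
  f3: (p14, p2, p3) → 52.6690
  f4: (p11, p14, p3) → 95.9412
  f5: (p11, p14, p13) → 85.5911
  f6: (p8, p14, p4) → 28.6717
  f7: (p8, p14, p2) → 25.6427
  f8: (p10, p2, p3) → 52.8026
  f9: (p10, p11, p3) → 88.7298
  f10: (p12, p13, p1) → 17.3769
  f11: (p12, p11, p13) → 70.8858
  f12: (p12, p10, p1) → 26.2130
  f13: (p12, p10, p11) → 129.1220
  f14: (p7, p1, p4) → 13.9529
  f15: (p7, p8, p4) → 22.0541
  f16: (p9, p8, p2) → 6.3975
  f17: (p9, p10, p2) → 19.1995
  f18: (p9, p7, p8) → 12.0556
  f19: (p9, p10, p1) → 62.6452
  f20: (p9, p7, p1) → 17.8972
Σ area = 1012.538

Euler: V−E+F = 12−30+20 = 2.

facets=20 area=1012.538


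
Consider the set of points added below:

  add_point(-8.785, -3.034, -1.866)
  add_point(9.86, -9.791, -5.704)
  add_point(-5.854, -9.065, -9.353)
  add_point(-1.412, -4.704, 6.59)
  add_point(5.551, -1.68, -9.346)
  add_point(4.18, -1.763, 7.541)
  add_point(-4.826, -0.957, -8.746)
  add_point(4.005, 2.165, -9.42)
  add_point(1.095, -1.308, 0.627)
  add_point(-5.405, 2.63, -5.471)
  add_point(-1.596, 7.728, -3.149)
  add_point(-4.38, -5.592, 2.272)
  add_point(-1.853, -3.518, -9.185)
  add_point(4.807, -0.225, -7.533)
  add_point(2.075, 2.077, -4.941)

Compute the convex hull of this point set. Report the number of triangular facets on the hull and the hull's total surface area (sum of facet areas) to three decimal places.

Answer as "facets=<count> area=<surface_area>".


facets=18 area=800.958

11 of the 15 inputs are extreme points: [0, 1, 2, 3, 4, 5, 6, 7, 9, 10, 11].

Area of each hull facet:
  f1: (p9, p10, p0) → 19.2269
  f2: (p7, p5, p1) → 106.7536
  f3: (p7, p5, p10) → 77.1919
  f4: (p3, p5, p1) → 52.6551
  f5: (p3, p2, p1) → 123.2982
  f6: (p3, p10, p0) → 72.7613
  f7: (p3, p5, p10) → 48.7157
  f8: (p4, p2, p1) → 66.9080
  f9: (p4, p7, p1) → 7.4848
  f10: (p4, p7, p2) → 27.6393
  f11: (p6, p7, p2) → 34.5265
  f12: (p6, p2, p0) → 32.5640
  f13: (p6, p9, p0) → 18.0899
  f14: (p6, p9, p10) → 11.5868
  f15: (p6, p7, p10) → 43.7163
  f16: (p11, p2, p0) → 32.9543
  f17: (p11, p3, p0) → 9.9302
  f18: (p11, p3, p2) → 14.9548
Σ area = 800.958

Check V−E+F: 11 − 27 + 18 = 2.


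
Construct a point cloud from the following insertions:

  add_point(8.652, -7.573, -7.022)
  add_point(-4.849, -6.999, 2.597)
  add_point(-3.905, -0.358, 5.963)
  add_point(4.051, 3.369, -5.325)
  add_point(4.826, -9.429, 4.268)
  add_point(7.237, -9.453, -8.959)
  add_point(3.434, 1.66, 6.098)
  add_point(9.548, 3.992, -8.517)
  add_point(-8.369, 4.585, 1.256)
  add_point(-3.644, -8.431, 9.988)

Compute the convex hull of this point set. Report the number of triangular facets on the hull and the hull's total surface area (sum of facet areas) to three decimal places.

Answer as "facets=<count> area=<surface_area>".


Hull vertices (9/10): indices [0, 1, 2, 4, 5, 6, 7, 8, 9].

Area of each hull facet:
  f1: (p5, p7, p8) → 138.5814
  f2: (p6, p7, p8) → 104.7590
  f3: (p1, p5, p8) → 99.1269
  f4: (p1, p9, p8) → 43.8181
  f5: (p1, p9, p5) → 54.9321
  f6: (p2, p9, p8) → 21.3035
  f7: (p2, p6, p8) → 28.7495
  f8: (p2, p6, p9) → 33.6465
  f9: (p4, p9, p5) → 49.5655
  f10: (p4, p6, p9) → 55.7099
  f11: (p4, p6, p7) → 90.5509
  f12: (p0, p5, p7) → 14.7137
  f13: (p0, p4, p7) → 67.3872
  f14: (p0, p4, p5) → 17.2033
Σ area = 820.048

Check V−E+F: 9 − 21 + 14 = 2.

facets=14 area=820.048


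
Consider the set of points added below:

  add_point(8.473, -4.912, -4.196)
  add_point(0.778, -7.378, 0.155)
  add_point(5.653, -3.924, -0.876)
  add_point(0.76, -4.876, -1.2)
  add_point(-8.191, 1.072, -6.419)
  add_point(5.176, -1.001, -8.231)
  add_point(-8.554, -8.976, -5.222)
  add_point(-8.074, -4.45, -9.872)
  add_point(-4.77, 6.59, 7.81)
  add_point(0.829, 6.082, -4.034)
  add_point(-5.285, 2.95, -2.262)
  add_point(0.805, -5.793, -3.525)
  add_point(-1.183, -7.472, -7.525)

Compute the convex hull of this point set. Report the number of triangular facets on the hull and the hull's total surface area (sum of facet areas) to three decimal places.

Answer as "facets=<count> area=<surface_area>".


Points on the hull: [0, 1, 2, 4, 5, 6, 7, 8, 9, 12] (10 of 13).

Per-facet area ½‖(b−a)×(c−a)‖:
  f1: (p9, p8, p0) → 84.1031
  f2: (p1, p8, p6) → 91.6367
  f3: (p12, p7, p6) → 23.3308
  f4: (p12, p1, p6) → 31.1443
  f5: (p12, p1, p0) → 35.2316
  f6: (p4, p8, p6) → 76.6603
  f7: (p4, p7, p6) → 20.7214
  f8: (p4, p9, p8) → 68.7176
  f9: (p4, p9, p7) → 29.7666
  f10: (p5, p9, p0) → 27.6107
  f11: (p5, p9, p7) → 62.8323
  f12: (p5, p12, p0) → 29.4250
  f13: (p5, p12, p7) → 34.0351
  f14: (p2, p8, p0) → 17.1003
  f15: (p2, p1, p0) → 11.6629
  f16: (p2, p1, p8) → 50.6957
Σ area = 694.674

Check V−E+F: 10 − 24 + 16 = 2.

facets=16 area=694.674


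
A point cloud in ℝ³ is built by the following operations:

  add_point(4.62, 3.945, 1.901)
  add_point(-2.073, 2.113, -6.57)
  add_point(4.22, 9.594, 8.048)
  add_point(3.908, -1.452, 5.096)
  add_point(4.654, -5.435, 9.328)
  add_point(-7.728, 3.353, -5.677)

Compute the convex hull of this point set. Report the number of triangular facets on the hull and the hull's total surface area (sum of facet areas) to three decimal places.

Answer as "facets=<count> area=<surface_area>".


facets=6 area=390.310

Extreme-point indices: [0, 1, 2, 4, 5] — 5 of 6 on the boundary.

Triangle areas on the boundary:
  f1: (p2, p4, p5) → 140.7297
  f2: (p1, p4, p5) → 52.6261
  f3: (p1, p2, p5) → 51.0784
  f4: (p0, p2, p4) → 49.8641
  f5: (p0, p1, p4) → 61.3445
  f6: (p0, p1, p2) → 34.6674
Σ area = 390.310

Euler: V−E+F = 5−9+6 = 2.


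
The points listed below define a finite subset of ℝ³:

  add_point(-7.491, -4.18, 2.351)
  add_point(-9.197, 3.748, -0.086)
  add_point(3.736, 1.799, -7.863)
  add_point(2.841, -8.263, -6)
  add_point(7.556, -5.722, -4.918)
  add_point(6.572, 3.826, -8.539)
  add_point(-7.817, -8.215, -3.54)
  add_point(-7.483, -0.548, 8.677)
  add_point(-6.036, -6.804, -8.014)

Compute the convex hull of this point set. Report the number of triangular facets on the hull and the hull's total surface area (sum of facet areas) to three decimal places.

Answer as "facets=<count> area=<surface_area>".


Extreme-point indices: [1, 3, 4, 5, 6, 7, 8] — 7 of 9 on the boundary.

Facet areas (half cross-product norm):
  f1: (p7, p5, p1) → 85.4191
  f2: (p7, p5, p4) → 107.0609
  f3: (p8, p5, p1) → 106.6514
  f4: (p3, p5, p4) → 26.9065
  f5: (p3, p8, p5) → 59.2528
  f6: (p3, p7, p4) → 52.9566
  f7: (p6, p7, p1) → 60.9465
  f8: (p6, p8, p1) → 31.4278
  f9: (p6, p3, p7) → 77.7542
  f10: (p6, p3, p8) → 23.0078
Σ area = 631.384

Check V−E+F: 7 − 15 + 10 = 2.

facets=10 area=631.384


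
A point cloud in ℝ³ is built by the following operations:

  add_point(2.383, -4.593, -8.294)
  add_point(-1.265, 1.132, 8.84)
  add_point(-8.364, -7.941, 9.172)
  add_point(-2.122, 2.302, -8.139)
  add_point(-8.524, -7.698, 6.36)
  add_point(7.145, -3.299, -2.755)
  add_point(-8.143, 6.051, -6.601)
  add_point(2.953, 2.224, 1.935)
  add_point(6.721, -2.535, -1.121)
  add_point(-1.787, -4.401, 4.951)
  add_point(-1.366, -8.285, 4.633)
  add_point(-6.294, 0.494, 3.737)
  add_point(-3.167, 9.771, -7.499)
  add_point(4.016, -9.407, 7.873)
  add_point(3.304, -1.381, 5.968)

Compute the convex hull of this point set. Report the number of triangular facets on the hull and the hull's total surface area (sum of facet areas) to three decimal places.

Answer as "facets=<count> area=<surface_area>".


Extreme-point indices: [0, 1, 2, 3, 4, 5, 6, 7, 8, 10, 11, 12, 13, 14] — 14 of 15 on the boundary.

Per-facet area ½‖(b−a)×(c−a)‖:
  f1: (p0, p12, p5) → 57.1674
  f2: (p6, p0, p4) → 129.0038
  f3: (p6, p1, p12) → 55.2462
  f4: (p13, p0, p5) → 43.3224
  f5: (p7, p1, p12) → 49.9099
  f6: (p3, p0, p12) → 13.3904
  f7: (p3, p6, p12) → 21.0535
  f8: (p3, p6, p0) → 13.6275
  f9: (p11, p6, p1) → 31.1484
  f10: (p2, p13, p4) → 17.7047
  f11: (p2, p13, p1) → 61.7244
  f12: (p2, p11, p1) → 36.3611
  f13: (p2, p6, p4) → 17.8626
  f14: (p2, p11, p6) → 35.2571
  f15: (p10, p0, p4) → 45.8813
  f16: (p10, p13, p4) → 16.5368
  f17: (p10, p13, p0) → 42.6154
  f18: (p8, p12, p5) → 15.6943
  f19: (p8, p7, p12) → 43.4802
  f20: (p8, p13, p5) → 9.3914
  f21: (p14, p13, p1) → 22.9522
  f22: (p14, p7, p1) → 16.1285
  f23: (p14, p8, p13) → 32.9145
  f24: (p14, p8, p7) → 18.1607
Σ area = 846.535

Euler: V−E+F = 14−36+24 = 2.

facets=24 area=846.535


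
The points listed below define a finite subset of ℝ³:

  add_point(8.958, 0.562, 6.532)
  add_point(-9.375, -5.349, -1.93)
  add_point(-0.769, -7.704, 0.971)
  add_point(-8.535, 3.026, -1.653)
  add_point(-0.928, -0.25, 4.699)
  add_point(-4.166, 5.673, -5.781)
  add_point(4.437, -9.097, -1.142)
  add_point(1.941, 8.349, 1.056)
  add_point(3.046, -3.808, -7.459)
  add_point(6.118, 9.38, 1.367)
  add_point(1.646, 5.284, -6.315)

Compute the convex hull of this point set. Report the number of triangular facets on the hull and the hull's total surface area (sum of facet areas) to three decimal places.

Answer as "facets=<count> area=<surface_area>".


11 of the 11 inputs are extreme points: [0, 1, 2, 3, 4, 5, 6, 7, 8, 9, 10].

Area of each hull facet:
  f1: (p8, p9, p0) → 79.9218
  f2: (p5, p8, p1) → 70.7058
  f3: (p6, p8, p1) → 55.6892
  f4: (p6, p8, p0) → 54.8589
  f5: (p10, p8, p9) → 40.7736
  f6: (p10, p5, p9) → 26.7656
  f7: (p10, p5, p8) → 26.4072
  f8: (p7, p9, p0) → 22.7713
  f9: (p7, p4, p0) → 47.1433
  f10: (p7, p5, p9) → 13.9030
  f11: (p2, p4, p0) → 41.6602
  f12: (p2, p6, p0) → 37.9034
  f13: (p2, p4, p1) → 38.8932
  f14: (p2, p6, p1) → 17.2439
  f15: (p3, p5, p1) → 24.7458
  f16: (p3, p7, p5) → 31.2380
  f17: (p3, p4, p1) → 42.8801
  f18: (p3, p7, p4) → 48.8083
Σ area = 722.313

Check V−E+F: 11 − 27 + 18 = 2.

facets=18 area=722.313


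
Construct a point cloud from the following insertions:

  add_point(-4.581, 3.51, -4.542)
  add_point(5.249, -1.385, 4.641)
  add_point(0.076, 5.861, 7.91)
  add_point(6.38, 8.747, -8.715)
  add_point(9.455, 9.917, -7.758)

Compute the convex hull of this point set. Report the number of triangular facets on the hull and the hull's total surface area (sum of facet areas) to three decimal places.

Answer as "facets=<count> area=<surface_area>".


facets=6 area=378.438

Points on the hull: [0, 1, 2, 3, 4] (5 of 5).

Facet areas (half cross-product norm):
  f1: (p2, p1, p0) → 61.7712
  f2: (p2, p1, p4) → 81.4331
  f3: (p3, p1, p0) → 89.2894
  f4: (p3, p1, p4) → 28.7577
  f5: (p3, p2, p0) → 86.5177
  f6: (p3, p2, p4) → 30.6690
Σ area = 378.438

Euler: V−E+F = 5−9+6 = 2.


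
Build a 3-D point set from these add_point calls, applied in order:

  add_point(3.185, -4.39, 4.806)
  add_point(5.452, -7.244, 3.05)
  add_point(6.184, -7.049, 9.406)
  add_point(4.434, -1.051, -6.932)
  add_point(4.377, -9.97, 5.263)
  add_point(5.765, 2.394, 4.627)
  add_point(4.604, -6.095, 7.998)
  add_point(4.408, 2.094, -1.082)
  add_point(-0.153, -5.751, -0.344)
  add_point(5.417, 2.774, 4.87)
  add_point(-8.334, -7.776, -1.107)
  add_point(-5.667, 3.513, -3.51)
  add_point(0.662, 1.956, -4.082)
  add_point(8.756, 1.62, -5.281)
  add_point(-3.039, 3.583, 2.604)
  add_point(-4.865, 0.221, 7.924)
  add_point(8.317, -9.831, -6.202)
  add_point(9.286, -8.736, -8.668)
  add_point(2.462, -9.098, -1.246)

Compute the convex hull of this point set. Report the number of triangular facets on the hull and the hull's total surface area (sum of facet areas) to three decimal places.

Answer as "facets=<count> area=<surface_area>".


facets=20 area=864.296

Points on the hull: [2, 3, 4, 5, 9, 10, 11, 13, 14, 15, 16, 17] (12 of 19).

Per-facet area ½‖(b−a)×(c−a)‖:
  f1: (p11, p17, p10) → 110.4171
  f2: (p4, p2, p10) → 32.2070
  f3: (p15, p2, p10) → 83.4635
  f4: (p15, p11, p10) → 63.3459
  f5: (p15, p11, p14) → 16.9268
  f6: (p9, p11, p14) → 23.0545
  f7: (p9, p15, p14) → 28.8032
  f8: (p9, p15, p2) → 57.7470
  f9: (p16, p2, p17) → 13.1935
  f10: (p16, p4, p2) → 25.7836
  f11: (p16, p17, p10) → 21.3737
  f12: (p16, p4, p10) → 86.4292
  f13: (p5, p9, p2) → 2.7290
  f14: (p13, p9, p11) → 70.9580
  f15: (p13, p5, p9) → 2.2886
  f16: (p13, p2, p17) → 92.0653
  f17: (p13, p5, p2) → 51.4278
  f18: (p3, p11, p17) → 29.2264
  f19: (p3, p13, p17) → 24.6858
  f20: (p3, p13, p11) → 28.1697
Σ area = 864.296

Euler: V−E+F = 12−30+20 = 2.


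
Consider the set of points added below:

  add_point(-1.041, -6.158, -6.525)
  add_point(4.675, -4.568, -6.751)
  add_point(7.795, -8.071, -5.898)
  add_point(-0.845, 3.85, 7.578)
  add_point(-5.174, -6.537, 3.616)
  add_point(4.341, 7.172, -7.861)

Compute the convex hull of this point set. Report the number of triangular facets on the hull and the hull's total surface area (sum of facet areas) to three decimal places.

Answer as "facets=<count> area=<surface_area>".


facets=8 area=511.242

Hull vertices (6/6): indices [0, 1, 2, 3, 4, 5].

Facet areas (half cross-product norm):
  f1: (p3, p2, p4) → 96.3721
  f2: (p3, p5, p4) → 99.1291
  f3: (p3, p5, p2) → 127.0672
  f4: (p0, p2, p4) → 47.4189
  f5: (p0, p5, p4) → 76.4168
  f6: (p1, p5, p2) → 18.0621
  f7: (p1, p0, p2) → 12.8030
  f8: (p1, p0, p5) → 33.9734
Σ area = 511.242

Euler characteristic 6−12+8 = 2 ✓


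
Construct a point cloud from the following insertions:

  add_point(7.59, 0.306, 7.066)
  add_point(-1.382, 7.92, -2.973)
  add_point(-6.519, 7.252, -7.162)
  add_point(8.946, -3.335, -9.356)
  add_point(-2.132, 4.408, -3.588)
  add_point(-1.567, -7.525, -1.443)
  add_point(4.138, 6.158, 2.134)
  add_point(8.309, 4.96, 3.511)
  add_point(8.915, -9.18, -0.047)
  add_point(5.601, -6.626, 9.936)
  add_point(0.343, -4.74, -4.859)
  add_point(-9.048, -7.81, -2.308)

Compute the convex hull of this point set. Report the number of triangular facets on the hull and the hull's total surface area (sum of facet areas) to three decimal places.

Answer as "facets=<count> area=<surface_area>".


Hull vertices (9/12): indices [0, 1, 2, 3, 6, 7, 8, 9, 11].

Area of each hull facet:
  f1: (p9, p1, p11) → 155.8273
  f2: (p7, p1, p3) → 88.3155
  f3: (p2, p3, p11) → 140.8994
  f4: (p2, p1, p11) → 53.3644
  f5: (p2, p1, p3) → 54.3398
  f6: (p8, p3, p11) → 98.7648
  f7: (p8, p9, p11) → 96.1612
  f8: (p8, p7, p3) → 76.2890
  f9: (p6, p9, p1) → 46.2226
  f10: (p6, p7, p1) → 7.1040
  f11: (p0, p6, p9) → 22.1158
  f12: (p0, p6, p7) → 12.9019
  f13: (p0, p8, p9) → 41.0826
  f14: (p0, p8, p7) → 34.0390
Σ area = 927.427

Euler: V−E+F = 9−21+14 = 2.

facets=14 area=927.427


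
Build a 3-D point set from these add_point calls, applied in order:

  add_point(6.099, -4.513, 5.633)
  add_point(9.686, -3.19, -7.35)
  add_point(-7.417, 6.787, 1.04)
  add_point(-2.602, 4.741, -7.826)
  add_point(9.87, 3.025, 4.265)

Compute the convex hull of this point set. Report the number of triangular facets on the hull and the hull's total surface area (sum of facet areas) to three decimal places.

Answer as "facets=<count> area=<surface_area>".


facets=6 area=499.037

Extreme-point indices: [0, 1, 2, 3, 4] — 5 of 5 on the boundary.

Facet areas (half cross-product norm):
  f1: (p0, p4, p2) → 75.0478
  f2: (p3, p4, p2) → 87.1574
  f3: (p3, p0, p2) → 90.6554
  f4: (p1, p0, p4) → 53.9757
  f5: (p1, p3, p4) → 94.1309
  f6: (p1, p3, p0) → 98.0700
Σ area = 499.037

Euler characteristic 5−9+6 = 2 ✓


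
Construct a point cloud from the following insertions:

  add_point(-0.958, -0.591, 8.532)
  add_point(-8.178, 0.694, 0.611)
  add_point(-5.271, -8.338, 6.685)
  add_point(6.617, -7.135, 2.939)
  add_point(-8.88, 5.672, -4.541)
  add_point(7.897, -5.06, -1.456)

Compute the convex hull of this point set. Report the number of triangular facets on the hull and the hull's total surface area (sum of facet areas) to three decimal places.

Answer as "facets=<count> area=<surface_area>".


Extreme-point indices: [0, 1, 2, 3, 4, 5] — 6 of 6 on the boundary.

Area of each hull facet:
  f1: (p2, p5, p4) → 137.7582
  f2: (p0, p5, p4) → 115.1288
  f3: (p3, p2, p5) → 26.4237
  f4: (p3, p0, p5) → 26.8929
  f5: (p3, p0, p2) → 49.9542
  f6: (p1, p2, p4) → 10.5647
  f7: (p1, p0, p4) → 28.7452
  f8: (p1, p0, p2) → 45.4849
Σ area = 440.953

Check V−E+F: 6 − 12 + 8 = 2.

facets=8 area=440.953
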